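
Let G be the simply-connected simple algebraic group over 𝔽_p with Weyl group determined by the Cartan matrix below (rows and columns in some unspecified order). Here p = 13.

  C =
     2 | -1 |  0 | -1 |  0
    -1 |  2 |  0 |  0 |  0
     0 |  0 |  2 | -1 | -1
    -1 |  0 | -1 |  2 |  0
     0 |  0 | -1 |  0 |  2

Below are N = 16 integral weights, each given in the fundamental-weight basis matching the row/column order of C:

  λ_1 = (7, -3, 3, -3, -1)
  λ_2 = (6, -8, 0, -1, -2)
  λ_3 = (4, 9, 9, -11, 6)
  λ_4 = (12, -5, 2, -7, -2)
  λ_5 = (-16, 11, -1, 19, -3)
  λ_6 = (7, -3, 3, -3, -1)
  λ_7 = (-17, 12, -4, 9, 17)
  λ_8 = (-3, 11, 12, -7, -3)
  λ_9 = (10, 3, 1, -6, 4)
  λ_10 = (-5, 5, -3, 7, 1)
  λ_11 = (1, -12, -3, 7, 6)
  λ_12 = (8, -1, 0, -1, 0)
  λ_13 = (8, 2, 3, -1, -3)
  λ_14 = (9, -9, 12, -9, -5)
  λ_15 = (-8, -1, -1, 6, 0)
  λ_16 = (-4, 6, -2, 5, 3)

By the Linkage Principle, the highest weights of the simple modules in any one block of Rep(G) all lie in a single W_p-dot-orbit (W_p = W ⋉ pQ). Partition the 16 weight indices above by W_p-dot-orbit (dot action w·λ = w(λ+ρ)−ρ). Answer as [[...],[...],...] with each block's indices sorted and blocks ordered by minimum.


Root system A_5: the 5×5 matrix C matches after relabeling.

Alcove-folded reps (p=13, 16 weights, presented ϖ-order):

    1: (4, 2, 2, 2, 0)
    2: (0, 7, 0, 0, 1)
    3: (1, 4, 2, 3, 0)
    4: (3, 4, 1, 2, 3)
    5: (6, 0, 1, 2, 2)
    6: (4, 2, 2, 2, 0)
    7: (3, 4, 1, 2, 3)
    8: (6, 0, 1, 2, 2)
    9: (6, 0, 1, 2, 2)
    10: (4, 2, 2, 2, 0)
    11: (6, 0, 1, 2, 2)
    12: (9, 0, 1, 0, 1)
    13: (9, 0, 1, 0, 1)
    14: (6, 0, 1, 2, 2)
    15: (0, 7, 0, 0, 1)
    16: (3, 4, 1, 2, 3)

Grouping the 16 weights by Ā_13-representative: 6 linkage classes.

[[1, 6, 10], [2, 15], [3], [4, 7, 16], [5, 8, 9, 11, 14], [12, 13]]


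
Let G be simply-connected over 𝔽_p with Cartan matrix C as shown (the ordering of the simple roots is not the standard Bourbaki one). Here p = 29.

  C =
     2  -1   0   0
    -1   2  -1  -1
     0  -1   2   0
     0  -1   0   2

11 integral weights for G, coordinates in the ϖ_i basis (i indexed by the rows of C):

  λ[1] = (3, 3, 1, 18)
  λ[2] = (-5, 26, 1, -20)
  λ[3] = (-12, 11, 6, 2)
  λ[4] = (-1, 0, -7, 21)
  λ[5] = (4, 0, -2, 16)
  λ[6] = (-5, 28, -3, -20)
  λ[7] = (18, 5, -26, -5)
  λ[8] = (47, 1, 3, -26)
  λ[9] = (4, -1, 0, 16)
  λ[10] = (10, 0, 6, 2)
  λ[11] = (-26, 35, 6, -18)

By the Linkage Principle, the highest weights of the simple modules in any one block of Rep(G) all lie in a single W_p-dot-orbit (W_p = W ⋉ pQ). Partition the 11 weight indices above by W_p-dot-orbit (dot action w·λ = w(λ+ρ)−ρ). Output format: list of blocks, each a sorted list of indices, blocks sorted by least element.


Cartan matrix: type D_4 (|W|=192); un-permuting the 4 rows.

λ_j+ρ reflected into Ā_29 (⟨·,θ^∨⟩≤29); 4-tuples as given:

  1: (4, 0, 2, 19) · 2: (4, 0, 2, 19) · 3: (11, 1, 7, 3) · 4: (5, 0, 1, 17) · 5: (5, 0, 1, 17) · 6: (4, 0, 2, 19) · 7: (4, 0, 2, 19) · 8: (4, 0, 2, 19) · 9: (5, 0, 1, 17) · 10: (11, 1, 7, 3) · 11: (11, 1, 7, 3)

Linkage partition of the 11 weights (3 classes, p=29):

[[1, 2, 6, 7, 8], [3, 10, 11], [4, 5, 9]]


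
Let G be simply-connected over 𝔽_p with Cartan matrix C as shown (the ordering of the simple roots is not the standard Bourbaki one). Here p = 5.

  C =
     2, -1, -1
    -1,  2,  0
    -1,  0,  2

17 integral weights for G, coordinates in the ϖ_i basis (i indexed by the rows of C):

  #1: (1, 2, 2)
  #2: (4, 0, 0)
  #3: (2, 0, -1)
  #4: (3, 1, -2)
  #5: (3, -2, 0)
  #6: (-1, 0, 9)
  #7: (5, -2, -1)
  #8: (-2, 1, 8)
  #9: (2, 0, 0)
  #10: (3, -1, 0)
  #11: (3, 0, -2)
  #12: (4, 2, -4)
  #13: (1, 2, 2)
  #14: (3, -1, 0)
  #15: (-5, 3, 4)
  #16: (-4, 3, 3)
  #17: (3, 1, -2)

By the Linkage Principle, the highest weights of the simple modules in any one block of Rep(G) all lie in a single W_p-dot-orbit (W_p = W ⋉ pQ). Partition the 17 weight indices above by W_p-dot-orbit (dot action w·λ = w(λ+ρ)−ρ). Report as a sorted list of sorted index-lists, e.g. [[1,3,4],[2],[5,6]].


Cartan matrix: type A_3 (|W|=24); un-permuting the 3 rows.

Alcove-folded reps (p=5, 17 weights, presented ϖ-order):

  1: (2, 0, 0) · 2: (3, 1, 1) · 3: (3, 1, 0) · 4: (3, 1, 0) · 5: (3, 1, 1) · 6: (4, 0, 1) · 7: (4, 0, 1) · 8: (3, 1, 0) · 9: (3, 1, 1) · 10: (4, 0, 1) · 11: (3, 1, 1) · 12: (2, 0, 0) · 13: (2, 0, 0) · 14: (4, 0, 1) · 15: (4, 0, 1) · 16: (3, 1, 1) · 17: (3, 1, 0)

These 17 weights hit 4 W_5-dot-orbits; sizes (3, 5, 4, 5):

[[1, 12, 13], [2, 5, 9, 11, 16], [3, 4, 8, 17], [6, 7, 10, 14, 15]]


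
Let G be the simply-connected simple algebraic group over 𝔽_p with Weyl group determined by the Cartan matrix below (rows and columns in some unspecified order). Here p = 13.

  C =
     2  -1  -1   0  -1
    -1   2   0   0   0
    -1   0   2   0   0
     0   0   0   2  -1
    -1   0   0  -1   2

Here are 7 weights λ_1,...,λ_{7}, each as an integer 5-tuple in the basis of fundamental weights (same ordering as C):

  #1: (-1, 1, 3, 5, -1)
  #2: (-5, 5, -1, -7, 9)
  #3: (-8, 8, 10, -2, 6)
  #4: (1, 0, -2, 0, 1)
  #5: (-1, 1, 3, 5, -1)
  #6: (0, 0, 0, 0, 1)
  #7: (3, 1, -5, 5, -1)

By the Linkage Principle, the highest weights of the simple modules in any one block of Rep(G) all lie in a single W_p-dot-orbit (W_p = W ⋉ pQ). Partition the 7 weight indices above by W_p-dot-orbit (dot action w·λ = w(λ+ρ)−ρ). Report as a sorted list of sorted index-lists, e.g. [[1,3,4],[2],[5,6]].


Type D_5, rank 5, |W|=1920; reorder rows/cols to standard.

λ_j+ρ reflected into Ā_13 (⟨·,θ^∨⟩≤13); 5-tuples as given:

  [1] (0, 2, 4, 6, 0)
  [2] (0, 2, 4, 6, 0)
  [3] (0, 2, 4, 6, 0)
  [4] (1, 1, 1, 1, 2)
  [5] (0, 2, 4, 6, 0)
  [6] (1, 1, 1, 1, 2)
  [7] (0, 2, 4, 6, 0)

Linkage partition of the 7 weights (2 classes, p=13):

[[1, 2, 3, 5, 7], [4, 6]]


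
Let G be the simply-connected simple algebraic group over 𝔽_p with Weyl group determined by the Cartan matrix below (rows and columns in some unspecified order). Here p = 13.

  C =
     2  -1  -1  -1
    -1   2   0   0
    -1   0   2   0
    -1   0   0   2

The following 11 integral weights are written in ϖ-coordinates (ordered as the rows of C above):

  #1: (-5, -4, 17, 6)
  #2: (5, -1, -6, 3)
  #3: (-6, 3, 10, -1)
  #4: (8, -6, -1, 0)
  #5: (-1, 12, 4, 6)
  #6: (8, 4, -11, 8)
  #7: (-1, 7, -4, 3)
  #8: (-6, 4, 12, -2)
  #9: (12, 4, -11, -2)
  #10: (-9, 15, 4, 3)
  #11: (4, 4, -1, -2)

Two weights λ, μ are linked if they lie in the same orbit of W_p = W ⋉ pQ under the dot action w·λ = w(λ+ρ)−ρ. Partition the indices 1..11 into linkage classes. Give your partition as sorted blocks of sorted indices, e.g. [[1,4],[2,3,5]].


D_4 Cartan matrix, 4 simple roots permuted; ρ=(1,1,1,1).

λ_j+ρ reflected into Ā_13 (⟨·,θ^∨⟩≤13); 4-tuples as given:

    λ_1 → (1, 0, 5, 4)
    λ_2 → (1, 0, 5, 4)
    λ_3 → (1, 0, 5, 4)
    λ_4 → (3, 5, 0, 1)
    λ_5 → (0, 1, 7, 5)
    λ_6 → (3, 5, 0, 1)
    λ_7 → (3, 5, 0, 1)
    λ_8 → (0, 1, 7, 5)
    λ_9 → (1, 0, 5, 4)
    λ_10 → (3, 5, 0, 1)
    λ_11 → (3, 5, 0, 1)

Grouping the 11 weights by Ā_13-representative: 3 linkage classes.

[[1, 2, 3, 9], [4, 6, 7, 10, 11], [5, 8]]


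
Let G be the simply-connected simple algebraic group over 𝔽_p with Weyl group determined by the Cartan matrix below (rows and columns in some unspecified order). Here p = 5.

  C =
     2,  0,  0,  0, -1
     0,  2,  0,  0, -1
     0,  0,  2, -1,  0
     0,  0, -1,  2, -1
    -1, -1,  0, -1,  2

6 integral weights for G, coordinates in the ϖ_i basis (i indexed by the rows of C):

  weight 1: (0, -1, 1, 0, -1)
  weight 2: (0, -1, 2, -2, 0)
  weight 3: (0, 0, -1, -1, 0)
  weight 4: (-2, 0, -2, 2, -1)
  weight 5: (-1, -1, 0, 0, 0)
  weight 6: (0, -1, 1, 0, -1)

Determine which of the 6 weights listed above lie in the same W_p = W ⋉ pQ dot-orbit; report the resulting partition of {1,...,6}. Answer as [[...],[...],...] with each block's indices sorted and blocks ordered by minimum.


Dynkin diagram of C (from the 8 off-diagonal −1 entries): D_5.

Alcove-folded reps (p=5, 6 weights, presented ϖ-order):

  1: (1, 0, 2, 1, 0) · 2: (1, 0, 2, 1, 0) · 3: (1, 1, 0, 0, 1) · 4: (0, 0, 1, 1, 1) · 5: (0, 0, 1, 1, 1) · 6: (1, 0, 2, 1, 0)

These 6 weights hit 3 W_5-dot-orbits; sizes (3, 1, 2):

[[1, 2, 6], [3], [4, 5]]


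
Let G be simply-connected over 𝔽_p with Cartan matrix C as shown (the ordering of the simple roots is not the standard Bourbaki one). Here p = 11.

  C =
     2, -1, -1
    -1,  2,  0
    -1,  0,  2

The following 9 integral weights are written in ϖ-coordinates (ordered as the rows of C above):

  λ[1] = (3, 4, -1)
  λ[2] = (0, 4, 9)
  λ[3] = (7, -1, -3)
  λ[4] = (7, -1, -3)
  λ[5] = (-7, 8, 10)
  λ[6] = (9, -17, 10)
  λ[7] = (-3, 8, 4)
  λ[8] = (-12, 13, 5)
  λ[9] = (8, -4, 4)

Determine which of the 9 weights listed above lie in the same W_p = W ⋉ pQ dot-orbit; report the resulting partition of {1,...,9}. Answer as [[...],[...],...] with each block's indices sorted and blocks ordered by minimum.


C ↔ A_3 under row/col permutation; |W(A_3)| = 24.

Each λ_j+ρ reduced to Ā_11; 3-tuples below use C's row order:

  1: (4, 5, 0)
  2: (1, 0, 5)
  3: (6, 0, 2)
  4: (6, 0, 2)
  5: (6, 0, 2)
  6: (1, 0, 5)
  7: (2, 6, 2)
  8: (6, 0, 2)
  9: (6, 0, 2)

Partition of {1..9} into 4 W_11-dot-orbits:

[[1], [2, 6], [3, 4, 5, 8, 9], [7]]


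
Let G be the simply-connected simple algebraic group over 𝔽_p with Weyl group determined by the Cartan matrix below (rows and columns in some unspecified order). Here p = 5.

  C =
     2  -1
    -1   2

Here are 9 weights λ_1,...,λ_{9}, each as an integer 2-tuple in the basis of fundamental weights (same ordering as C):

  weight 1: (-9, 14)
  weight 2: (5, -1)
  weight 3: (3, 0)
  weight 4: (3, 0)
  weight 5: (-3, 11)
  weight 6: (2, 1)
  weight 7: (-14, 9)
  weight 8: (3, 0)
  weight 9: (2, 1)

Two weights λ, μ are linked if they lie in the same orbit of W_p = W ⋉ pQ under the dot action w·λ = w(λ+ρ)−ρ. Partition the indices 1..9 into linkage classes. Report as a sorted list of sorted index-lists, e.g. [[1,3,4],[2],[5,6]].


Cartan matrix: type A_2 (|W|=6); un-permuting the 2 rows.

Folding the 9 weights λ_j+ρ into Ā_5 (reps in the given 2-coord order):

    λ_1+ρ ↦ (3, 2)
    λ_2+ρ ↦ (4, 1)
    λ_3+ρ ↦ (4, 1)
    λ_4+ρ ↦ (4, 1)
    λ_5+ρ ↦ (3, 2)
    λ_6+ρ ↦ (3, 2)
    λ_7+ρ ↦ (3, 2)
    λ_8+ρ ↦ (4, 1)
    λ_9+ρ ↦ (3, 2)

2 distinct reps among the 9 weights ⇒ 2 W_5-linkage classes:

[[1, 5, 6, 7, 9], [2, 3, 4, 8]]


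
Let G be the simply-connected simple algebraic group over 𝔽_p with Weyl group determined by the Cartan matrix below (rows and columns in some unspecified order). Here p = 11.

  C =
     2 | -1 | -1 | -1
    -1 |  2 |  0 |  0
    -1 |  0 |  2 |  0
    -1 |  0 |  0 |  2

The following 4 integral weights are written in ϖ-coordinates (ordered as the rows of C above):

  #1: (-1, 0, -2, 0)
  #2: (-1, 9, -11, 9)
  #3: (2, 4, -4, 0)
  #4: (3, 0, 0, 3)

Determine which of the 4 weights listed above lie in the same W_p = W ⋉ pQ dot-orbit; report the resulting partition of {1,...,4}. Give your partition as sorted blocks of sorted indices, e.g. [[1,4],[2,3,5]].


Root system D_4: the 4×4 matrix C matches after relabeling.

Each λ_j+ρ reduced to Ā_11; 4-tuples below use C's row order:

  λ_1 → (1, 0, 0, 0)
  λ_2 → (1, 0, 0, 0)
  λ_3 → (0, 5, 3, 1)
  λ_4 → (1, 1, 1, 4)

Linkage partition of the 4 weights (3 classes, p=11):

[[1, 2], [3], [4]]


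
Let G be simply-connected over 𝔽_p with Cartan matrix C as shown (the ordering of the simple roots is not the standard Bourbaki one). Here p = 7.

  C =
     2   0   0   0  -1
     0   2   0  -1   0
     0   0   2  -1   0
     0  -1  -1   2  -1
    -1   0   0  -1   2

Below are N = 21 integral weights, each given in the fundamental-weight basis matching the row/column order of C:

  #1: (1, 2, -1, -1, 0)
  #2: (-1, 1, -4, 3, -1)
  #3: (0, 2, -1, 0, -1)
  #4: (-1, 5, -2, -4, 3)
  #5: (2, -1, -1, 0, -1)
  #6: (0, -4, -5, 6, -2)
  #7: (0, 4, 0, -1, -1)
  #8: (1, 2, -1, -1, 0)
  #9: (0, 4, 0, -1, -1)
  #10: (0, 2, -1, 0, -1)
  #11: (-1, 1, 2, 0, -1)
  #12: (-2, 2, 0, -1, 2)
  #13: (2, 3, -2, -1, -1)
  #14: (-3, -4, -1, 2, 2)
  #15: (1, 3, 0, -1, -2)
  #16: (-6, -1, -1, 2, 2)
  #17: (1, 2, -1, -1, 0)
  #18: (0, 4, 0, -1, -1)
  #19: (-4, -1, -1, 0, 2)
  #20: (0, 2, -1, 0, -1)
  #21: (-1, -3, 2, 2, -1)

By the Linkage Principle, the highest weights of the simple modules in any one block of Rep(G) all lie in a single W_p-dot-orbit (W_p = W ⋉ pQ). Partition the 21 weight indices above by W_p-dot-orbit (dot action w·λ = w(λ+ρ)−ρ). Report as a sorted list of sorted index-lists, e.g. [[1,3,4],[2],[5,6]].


C ↔ D_5 under row/col permutation; |W(D_5)| = 1920.

Each λ_j+ρ reduced to Ā_7; 5-tuples below use C's row order:

  λ_1+ρ ↦ (2, 3, 0, 0, 1);  λ_2+ρ ↦ (0, 2, 3, 1, 0);  λ_3+ρ ↦ (1, 3, 0, 1, 0);  λ_4+ρ ↦ (0, 2, 3, 1, 0);  λ_5+ρ ↦ (3, 0, 0, 1, 0);  λ_6+ρ ↦ (0, 2, 3, 1, 0);  λ_7+ρ ↦ (1, 5, 1, 0, 0);  λ_8+ρ ↦ (2, 3, 0, 0, 1);  λ_9+ρ ↦ (1, 5, 1, 0, 0);  λ_10+ρ ↦ (1, 3, 0, 1, 0);  λ_11+ρ ↦ (0, 2, 3, 1, 0);  λ_12+ρ ↦ (1, 3, 1, 0, 0);  λ_13+ρ ↦ (2, 3, 0, 0, 1);  λ_14+ρ ↦ (2, 3, 0, 0, 1);  λ_15+ρ ↦ (1, 3, 0, 1, 0);  λ_16+ρ ↦ (3, 0, 0, 1, 0);  λ_17+ρ ↦ (2, 3, 0, 0, 1);  λ_18+ρ ↦ (1, 5, 1, 0, 0);  λ_19+ρ ↦ (3, 0, 0, 1, 0);  λ_20+ρ ↦ (1, 3, 0, 1, 0);  λ_21+ρ ↦ (0, 2, 3, 1, 0)

Linkage partition of the 21 weights (6 classes, p=7):

[[1, 8, 13, 14, 17], [2, 4, 6, 11, 21], [3, 10, 15, 20], [5, 16, 19], [7, 9, 18], [12]]


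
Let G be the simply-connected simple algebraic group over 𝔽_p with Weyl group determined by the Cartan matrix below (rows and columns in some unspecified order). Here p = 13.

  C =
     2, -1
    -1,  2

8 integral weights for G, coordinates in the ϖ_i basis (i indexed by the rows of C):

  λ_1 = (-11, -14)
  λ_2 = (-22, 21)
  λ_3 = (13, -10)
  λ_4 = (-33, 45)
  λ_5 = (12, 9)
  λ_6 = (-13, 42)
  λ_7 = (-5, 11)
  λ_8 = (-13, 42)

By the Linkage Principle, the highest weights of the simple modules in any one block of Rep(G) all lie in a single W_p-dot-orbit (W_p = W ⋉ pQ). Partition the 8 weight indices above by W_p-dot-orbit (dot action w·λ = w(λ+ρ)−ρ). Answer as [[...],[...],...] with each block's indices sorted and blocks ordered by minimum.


Cartan matrix: type A_2 (|W|=6); un-permuting the 2 rows.

λ_j+ρ reflected into Ā_13 (⟨·,θ^∨⟩≤13); 2-tuples as given:

    λ_1+ρ ↦ (3, 0)
    λ_2+ρ ↦ (4, 8)
    λ_3+ρ ↦ (4, 8)
    λ_4+ρ ↦ (6, 6)
    λ_5+ρ ↦ (3, 0)
    λ_6+ρ ↦ (4, 8)
    λ_7+ρ ↦ (4, 8)
    λ_8+ρ ↦ (4, 8)

3 distinct reps among the 8 weights ⇒ 3 W_13-linkage classes:

[[1, 5], [2, 3, 6, 7, 8], [4]]


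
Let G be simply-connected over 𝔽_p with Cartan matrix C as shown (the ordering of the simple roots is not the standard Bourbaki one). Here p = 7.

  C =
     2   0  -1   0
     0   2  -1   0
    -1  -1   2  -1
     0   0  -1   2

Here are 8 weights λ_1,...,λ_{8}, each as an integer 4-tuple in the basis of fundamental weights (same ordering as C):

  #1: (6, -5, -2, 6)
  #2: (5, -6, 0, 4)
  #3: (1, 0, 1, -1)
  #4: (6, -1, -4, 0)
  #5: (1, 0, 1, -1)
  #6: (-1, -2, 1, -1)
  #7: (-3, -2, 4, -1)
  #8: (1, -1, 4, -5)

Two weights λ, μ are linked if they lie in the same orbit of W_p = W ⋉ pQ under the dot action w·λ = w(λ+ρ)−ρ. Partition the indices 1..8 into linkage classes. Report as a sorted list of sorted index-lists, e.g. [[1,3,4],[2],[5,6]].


D_4 Cartan matrix, 4 simple roots permuted; ρ=(1,1,1,1).

Each λ_j+ρ reduced to Ā_7; 4-tuples below use C's row order:

  λ_1+ρ ↦ (0, 1, 1, 0)
  λ_2+ρ ↦ (1, 0, 1, 0)
  λ_3+ρ ↦ (2, 1, 2, 0)
  λ_4+ρ ↦ (2, 1, 2, 0)
  λ_5+ρ ↦ (2, 1, 2, 0)
  λ_6+ρ ↦ (0, 1, 1, 0)
  λ_7+ρ ↦ (2, 1, 2, 0)
  λ_8+ρ ↦ (2, 0, 0, 4)

Grouping the 8 weights by Ā_7-representative: 4 linkage classes.

[[1, 6], [2], [3, 4, 5, 7], [8]]


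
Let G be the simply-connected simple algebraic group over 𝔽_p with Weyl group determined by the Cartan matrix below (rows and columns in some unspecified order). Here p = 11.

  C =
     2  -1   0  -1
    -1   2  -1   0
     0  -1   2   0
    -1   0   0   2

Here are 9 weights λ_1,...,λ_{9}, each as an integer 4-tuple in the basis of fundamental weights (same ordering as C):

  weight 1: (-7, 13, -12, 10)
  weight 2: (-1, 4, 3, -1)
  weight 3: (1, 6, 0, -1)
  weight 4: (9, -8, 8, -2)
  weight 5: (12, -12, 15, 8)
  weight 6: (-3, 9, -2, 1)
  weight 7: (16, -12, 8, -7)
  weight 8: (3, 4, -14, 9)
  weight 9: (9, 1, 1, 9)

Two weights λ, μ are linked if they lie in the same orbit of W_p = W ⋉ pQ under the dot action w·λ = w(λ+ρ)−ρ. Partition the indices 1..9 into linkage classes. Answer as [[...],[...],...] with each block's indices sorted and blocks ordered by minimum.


Root system A_4: the 4×4 matrix C matches after relabeling.

λ_j+ρ reflected into Ā_11 (⟨·,θ^∨⟩≤11); 4-tuples as given:

  [1] (0, 3, 0, 3) · [2] (0, 5, 4, 0) · [3] (2, 7, 1, 0) · [4] (2, 7, 1, 0) · [5] (0, 5, 4, 0) · [6] (2, 7, 1, 0) · [7] (0, 5, 4, 0) · [8] (2, 1, 3, 2) · [9] (2, 7, 1, 0)

The 9 indices split into 4 linkage classes (same alcove rep ⇔ same W_11-dot-orbit):

[[1], [2, 5, 7], [3, 4, 6, 9], [8]]


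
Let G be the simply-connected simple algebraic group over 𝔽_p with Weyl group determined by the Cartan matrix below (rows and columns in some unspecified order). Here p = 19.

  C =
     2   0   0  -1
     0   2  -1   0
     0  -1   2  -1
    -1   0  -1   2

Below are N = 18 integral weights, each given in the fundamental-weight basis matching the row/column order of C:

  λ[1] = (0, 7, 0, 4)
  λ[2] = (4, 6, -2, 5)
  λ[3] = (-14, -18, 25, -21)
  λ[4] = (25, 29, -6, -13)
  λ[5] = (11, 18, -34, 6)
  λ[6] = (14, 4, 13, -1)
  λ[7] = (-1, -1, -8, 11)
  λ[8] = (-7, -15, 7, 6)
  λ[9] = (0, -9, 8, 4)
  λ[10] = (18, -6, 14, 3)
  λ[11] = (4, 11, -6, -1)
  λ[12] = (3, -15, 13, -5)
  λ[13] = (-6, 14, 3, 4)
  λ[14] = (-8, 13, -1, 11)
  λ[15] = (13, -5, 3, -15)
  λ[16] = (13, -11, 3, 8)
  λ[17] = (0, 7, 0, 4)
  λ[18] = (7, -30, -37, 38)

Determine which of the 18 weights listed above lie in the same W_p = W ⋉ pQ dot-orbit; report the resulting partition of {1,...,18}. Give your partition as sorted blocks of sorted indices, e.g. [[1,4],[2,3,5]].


C ↔ A_4 under row/col permutation; |W(A_4)| = 120.

Alcove-folded reps (p=19, 18 weights, presented ϖ-order):

  1: (1, 8, 1, 5) · 2: (5, 6, 1, 5) · 3: (5, 6, 1, 5) · 4: (5, 6, 1, 5) · 5: (0, 7, 0, 5) · 6: (0, 10, 4, 0) · 7: (0, 7, 0, 5) · 8: (1, 8, 1, 5) · 9: (1, 8, 1, 5) · 10: (0, 10, 4, 0) · 11: (0, 7, 0, 5) · 12: (0, 10, 4, 0) · 13: (0, 10, 4, 0) · 14: (0, 7, 0, 5) · 15: (0, 10, 4, 0) · 16: (6, 4, 2, 3) · 17: (1, 8, 1, 5) · 18: (7, 8, 2, 1)

Grouping the 18 weights by Ā_19-representative: 6 linkage classes.

[[1, 8, 9, 17], [2, 3, 4], [5, 7, 11, 14], [6, 10, 12, 13, 15], [16], [18]]


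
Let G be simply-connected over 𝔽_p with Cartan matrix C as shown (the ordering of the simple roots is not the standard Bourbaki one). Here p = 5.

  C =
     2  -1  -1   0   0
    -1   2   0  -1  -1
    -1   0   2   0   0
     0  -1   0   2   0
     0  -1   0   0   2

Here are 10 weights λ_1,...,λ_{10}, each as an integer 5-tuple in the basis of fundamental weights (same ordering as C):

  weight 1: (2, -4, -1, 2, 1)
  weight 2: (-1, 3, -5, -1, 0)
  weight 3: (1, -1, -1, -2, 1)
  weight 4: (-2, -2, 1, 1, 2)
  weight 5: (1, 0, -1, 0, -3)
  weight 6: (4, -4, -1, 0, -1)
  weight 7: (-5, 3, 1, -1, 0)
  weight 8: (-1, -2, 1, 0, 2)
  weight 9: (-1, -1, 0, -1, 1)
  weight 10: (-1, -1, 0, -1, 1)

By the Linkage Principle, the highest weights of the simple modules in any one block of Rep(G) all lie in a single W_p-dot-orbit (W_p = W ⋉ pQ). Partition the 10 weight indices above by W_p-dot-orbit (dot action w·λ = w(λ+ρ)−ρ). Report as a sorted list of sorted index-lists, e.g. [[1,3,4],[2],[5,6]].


Cartan matrix: type D_5 (|W|=1920); un-permuting the 5 rows.

W_5-reps of the 10 weights in Ā_5 (same 5-coord order as C):

    1: (0, 2, 0, 0, 1)
    2: (0, 0, 0, 0, 1)
    3: (1, 1, 0, 0, 1)
    4: (1, 1, 0, 0, 1)
    5: (1, 1, 0, 0, 1)
    6: (0, 2, 0, 0, 1)
    7: (0, 0, 2, 0, 1)
    8: (1, 0, 1, 0, 2)
    9: (0, 0, 1, 0, 2)
    10: (0, 0, 1, 0, 2)

Linkage partition of the 10 weights (6 classes, p=5):

[[1, 6], [2], [3, 4, 5], [7], [8], [9, 10]]


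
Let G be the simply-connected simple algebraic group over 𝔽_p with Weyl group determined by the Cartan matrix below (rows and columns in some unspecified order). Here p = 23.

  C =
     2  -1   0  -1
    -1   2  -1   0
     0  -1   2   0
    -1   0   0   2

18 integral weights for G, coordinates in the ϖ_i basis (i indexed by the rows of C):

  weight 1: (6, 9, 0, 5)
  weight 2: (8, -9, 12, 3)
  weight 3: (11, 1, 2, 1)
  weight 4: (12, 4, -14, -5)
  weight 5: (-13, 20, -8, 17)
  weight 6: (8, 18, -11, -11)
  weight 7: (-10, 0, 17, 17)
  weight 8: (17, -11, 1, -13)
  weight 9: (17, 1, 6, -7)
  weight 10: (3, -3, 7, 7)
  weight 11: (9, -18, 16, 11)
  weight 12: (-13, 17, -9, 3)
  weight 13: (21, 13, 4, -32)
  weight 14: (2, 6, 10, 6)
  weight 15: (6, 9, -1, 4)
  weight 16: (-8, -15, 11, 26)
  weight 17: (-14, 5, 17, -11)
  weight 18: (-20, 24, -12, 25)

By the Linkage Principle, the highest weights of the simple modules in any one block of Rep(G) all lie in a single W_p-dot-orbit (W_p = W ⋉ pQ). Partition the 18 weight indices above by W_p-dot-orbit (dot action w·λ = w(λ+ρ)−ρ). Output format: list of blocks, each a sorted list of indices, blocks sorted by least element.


Cartan matrix: type A_4 (|W|=120); un-permuting the 4 rows.

Ā_23 reps of the 18 weights (A_4, coords as presented):

  λ_1+ρ ↦ (7, 10, 0, 5) · λ_2+ρ ↦ (1, 8, 5, 4) · λ_3+ρ ↦ (12, 2, 3, 2) · λ_4+ρ ↦ (1, 8, 5, 4) · λ_5+ρ ↦ (12, 2, 3, 2) · λ_6+ρ ↦ (1, 8, 5, 4) · λ_7+ρ ↦ (1, 8, 5, 4) · λ_8+ρ ↦ (2, 2, 6, 8) · λ_9+ρ ↦ (12, 2, 3, 2) · λ_10+ρ ↦ (2, 2, 6, 8) · λ_11+ρ ↦ (7, 10, 0, 5) · λ_12+ρ ↦ (2, 2, 6, 8) · λ_13+ρ ↦ (1, 8, 5, 4) · λ_14+ρ ↦ (3, 7, 6, 2) · λ_15+ρ ↦ (7, 10, 0, 5) · λ_16+ρ ↦ (12, 2, 3, 2) · λ_17+ρ ↦ (7, 10, 0, 5) · λ_18+ρ ↦ (12, 2, 3, 2)

5 distinct reps among the 18 weights ⇒ 5 W_23-linkage classes:

[[1, 11, 15, 17], [2, 4, 6, 7, 13], [3, 5, 9, 16, 18], [8, 10, 12], [14]]


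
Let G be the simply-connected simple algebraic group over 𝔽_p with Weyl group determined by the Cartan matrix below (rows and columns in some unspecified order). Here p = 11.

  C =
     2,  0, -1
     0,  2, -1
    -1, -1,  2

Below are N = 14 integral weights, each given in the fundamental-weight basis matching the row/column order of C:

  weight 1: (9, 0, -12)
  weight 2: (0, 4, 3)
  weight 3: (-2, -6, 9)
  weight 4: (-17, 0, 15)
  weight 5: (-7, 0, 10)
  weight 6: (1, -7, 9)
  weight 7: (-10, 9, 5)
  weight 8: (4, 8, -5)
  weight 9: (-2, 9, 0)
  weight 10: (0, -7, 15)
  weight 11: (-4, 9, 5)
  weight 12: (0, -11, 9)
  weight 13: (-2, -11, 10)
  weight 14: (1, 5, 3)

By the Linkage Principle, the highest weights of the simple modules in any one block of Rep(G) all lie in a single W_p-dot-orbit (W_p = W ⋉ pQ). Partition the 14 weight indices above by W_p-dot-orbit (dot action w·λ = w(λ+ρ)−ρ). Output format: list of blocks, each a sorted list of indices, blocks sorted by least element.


A_3 Cartan matrix, 3 simple roots permuted; ρ=(1,1,1).

Folding the 14 weights λ_j+ρ into Ā_11 (reps in the given 3-coord order):

  λ_1+ρ ↦ (1, 10, 0)
  λ_2+ρ ↦ (1, 5, 4)
  λ_3+ρ ↦ (1, 5, 4)
  λ_4+ρ ↦ (5, 0, 5)
  λ_5+ρ ↦ (5, 0, 5)
  λ_6+ρ ↦ (1, 5, 4)
  λ_7+ρ ↦ (1, 2, 3)
  λ_8+ρ ↦ (1, 5, 4)
  λ_9+ρ ↦ (1, 10, 0)
  λ_10+ρ ↦ (5, 0, 5)
  λ_11+ρ ↦ (2, 5, 1)
  λ_12+ρ ↦ (1, 10, 0)
  λ_13+ρ ↦ (1, 10, 0)
  λ_14+ρ ↦ (1, 5, 4)

Linkage partition of the 14 weights (5 classes, p=11):

[[1, 9, 12, 13], [2, 3, 6, 8, 14], [4, 5, 10], [7], [11]]


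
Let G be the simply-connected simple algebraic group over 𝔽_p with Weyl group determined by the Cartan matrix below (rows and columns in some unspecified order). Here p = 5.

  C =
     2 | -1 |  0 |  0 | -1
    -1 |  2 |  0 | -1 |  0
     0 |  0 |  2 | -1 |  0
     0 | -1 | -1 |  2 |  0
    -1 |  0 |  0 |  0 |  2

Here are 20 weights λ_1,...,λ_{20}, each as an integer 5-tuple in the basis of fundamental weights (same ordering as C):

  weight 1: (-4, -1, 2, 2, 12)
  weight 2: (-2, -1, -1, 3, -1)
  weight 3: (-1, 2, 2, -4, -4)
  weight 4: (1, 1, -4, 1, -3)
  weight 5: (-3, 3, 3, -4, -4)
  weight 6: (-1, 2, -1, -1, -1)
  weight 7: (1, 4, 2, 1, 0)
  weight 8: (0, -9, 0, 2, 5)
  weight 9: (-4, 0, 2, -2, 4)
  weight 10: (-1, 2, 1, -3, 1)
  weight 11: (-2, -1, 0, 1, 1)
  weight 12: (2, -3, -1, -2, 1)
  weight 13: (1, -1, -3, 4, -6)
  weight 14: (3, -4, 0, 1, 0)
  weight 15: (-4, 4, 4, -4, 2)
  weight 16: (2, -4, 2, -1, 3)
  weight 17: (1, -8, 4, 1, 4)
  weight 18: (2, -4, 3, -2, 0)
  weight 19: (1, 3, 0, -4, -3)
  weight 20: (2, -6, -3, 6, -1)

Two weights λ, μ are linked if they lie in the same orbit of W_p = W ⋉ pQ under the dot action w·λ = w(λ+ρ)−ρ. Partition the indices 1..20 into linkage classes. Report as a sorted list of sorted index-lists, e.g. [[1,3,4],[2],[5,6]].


Root system A_5: the 5×5 matrix C matches after relabeling.

W_5-reps of the 20 weights in Ā_5 (same 5-coord order as C):

  [1] (0, 0, 2, 1, 2)
  [2] (1, 0, 0, 3, 0)
  [3] (0, 3, 0, 0, 0)
  [4] (0, 1, 1, 1, 1)
  [5] (1, 2, 0, 1, 1)
  [6] (0, 3, 0, 0, 0)
  [7] (0, 1, 0, 2, 2)
  [8] (0, 1, 1, 1, 1)
  [9] (0, 1, 0, 2, 2)
  [10] (0, 1, 0, 2, 2)
  [11] (0, 1, 1, 1, 1)
  [12] (0, 0, 2, 1, 2)
  [13] (0, 3, 0, 0, 0)
  [14] (1, 2, 0, 1, 1)
  [15] (0, 1, 0, 2, 2)
  [16] (0, 0, 2, 1, 2)
  [17] (0, 3, 0, 0, 0)
  [18] (1, 0, 0, 3, 0)
  [19] (0, 1, 1, 1, 1)
  [20] (0, 3, 0, 0, 0)

Grouping the 20 weights by Ā_5-representative: 6 linkage classes.

[[1, 12, 16], [2, 18], [3, 6, 13, 17, 20], [4, 8, 11, 19], [5, 14], [7, 9, 10, 15]]


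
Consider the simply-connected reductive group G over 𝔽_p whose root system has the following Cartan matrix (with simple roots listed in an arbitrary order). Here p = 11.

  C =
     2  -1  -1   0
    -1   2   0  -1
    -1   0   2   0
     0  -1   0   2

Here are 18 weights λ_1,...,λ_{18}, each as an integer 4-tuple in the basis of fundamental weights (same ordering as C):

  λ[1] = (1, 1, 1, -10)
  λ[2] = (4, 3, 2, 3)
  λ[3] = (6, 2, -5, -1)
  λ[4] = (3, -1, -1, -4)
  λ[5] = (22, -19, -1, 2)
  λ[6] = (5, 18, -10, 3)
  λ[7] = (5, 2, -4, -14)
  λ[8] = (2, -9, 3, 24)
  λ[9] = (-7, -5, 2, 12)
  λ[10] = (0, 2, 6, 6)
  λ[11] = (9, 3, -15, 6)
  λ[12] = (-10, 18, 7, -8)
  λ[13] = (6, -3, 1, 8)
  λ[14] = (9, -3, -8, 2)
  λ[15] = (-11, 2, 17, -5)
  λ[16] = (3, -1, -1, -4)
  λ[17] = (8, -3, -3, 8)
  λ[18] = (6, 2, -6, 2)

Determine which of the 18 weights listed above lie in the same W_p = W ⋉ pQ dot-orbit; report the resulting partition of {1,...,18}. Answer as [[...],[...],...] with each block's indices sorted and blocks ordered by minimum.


A_4 Cartan matrix, 4 simple roots permuted; ρ=(1,1,1,1).

λ_j+ρ reflected into Ā_11 (⟨·,θ^∨⟩≤11); 4-tuples as given:

  λ_1+ρ ↦ (2, 2, 3, 2);  λ_2+ρ ↦ (3, 3, 2, 1);  λ_3+ρ ↦ (3, 3, 4, 0);  λ_4+ρ ↦ (1, 3, 0, 0);  λ_5+ρ ↦ (3, 3, 4, 0);  λ_6+ρ ↦ (3, 3, 2, 1);  λ_7+ρ ↦ (3, 3, 2, 1);  λ_8+ρ ↦ (3, 3, 2, 1);  λ_9+ρ ↦ (3, 3, 2, 1);  λ_10+ρ ↦ (1, 3, 0, 0);  λ_11+ρ ↦ (1, 3, 0, 0);  λ_12+ρ ↦ (1, 2, 7, 1);  λ_13+ρ ↦ (2, 2, 3, 2);  λ_14+ρ ↦ (1, 2, 7, 1);  λ_15+ρ ↦ (1, 3, 0, 0);  λ_16+ρ ↦ (1, 3, 0, 0);  λ_17+ρ ↦ (2, 2, 3, 2);  λ_18+ρ ↦ (2, 3, 3, 1)

Grouping the 18 weights by Ā_11-representative: 6 linkage classes.

[[1, 13, 17], [2, 6, 7, 8, 9], [3, 5], [4, 10, 11, 15, 16], [12, 14], [18]]


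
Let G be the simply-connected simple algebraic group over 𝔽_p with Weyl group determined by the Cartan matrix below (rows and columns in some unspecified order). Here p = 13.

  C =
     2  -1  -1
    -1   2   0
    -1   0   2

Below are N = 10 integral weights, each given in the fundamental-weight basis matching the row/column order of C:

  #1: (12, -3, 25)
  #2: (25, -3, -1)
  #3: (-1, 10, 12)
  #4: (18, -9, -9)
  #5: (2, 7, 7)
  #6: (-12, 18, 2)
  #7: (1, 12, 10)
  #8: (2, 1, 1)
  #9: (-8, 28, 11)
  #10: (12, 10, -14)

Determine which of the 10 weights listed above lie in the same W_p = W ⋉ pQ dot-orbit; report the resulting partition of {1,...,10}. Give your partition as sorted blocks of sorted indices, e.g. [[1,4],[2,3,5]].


Dynkin diagram of C (from the 4 off-diagonal −1 entries): A_3.

Folding the 10 weights λ_j+ρ into Ā_13 (reps in the given 3-coord order):

  λ_1+ρ ↦ (0, 0, 2);  λ_2+ρ ↦ (0, 0, 2);  λ_3+ρ ↦ (0, 0, 2);  λ_4+ρ ↦ (3, 2, 2);  λ_5+ρ ↦ (3, 2, 2);  λ_6+ρ ↦ (3, 2, 2);  λ_7+ρ ↦ (0, 0, 2);  λ_8+ρ ↦ (3, 2, 2);  λ_9+ρ ↦ (1, 5, 4);  λ_10+ρ ↦ (0, 0, 2)

Partition of {1..10} into 3 W_13-dot-orbits:

[[1, 2, 3, 7, 10], [4, 5, 6, 8], [9]]


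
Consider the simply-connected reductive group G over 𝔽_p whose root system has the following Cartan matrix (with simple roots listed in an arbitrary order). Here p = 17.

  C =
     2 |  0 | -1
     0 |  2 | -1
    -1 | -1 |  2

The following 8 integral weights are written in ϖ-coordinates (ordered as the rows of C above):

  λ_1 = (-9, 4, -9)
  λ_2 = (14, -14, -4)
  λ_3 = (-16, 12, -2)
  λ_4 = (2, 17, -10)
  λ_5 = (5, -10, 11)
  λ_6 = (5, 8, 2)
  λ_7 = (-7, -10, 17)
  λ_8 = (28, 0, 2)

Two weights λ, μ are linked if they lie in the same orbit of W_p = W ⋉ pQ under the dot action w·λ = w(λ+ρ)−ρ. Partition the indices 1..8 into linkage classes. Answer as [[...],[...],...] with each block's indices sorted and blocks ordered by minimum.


A_3 Cartan matrix, 3 simple roots permuted; ρ=(1,1,1).

Alcove-folded reps (p=17, 8 weights, presented ϖ-order):

  [1] (5, 8, 3)
  [2] (1, 3, 12)
  [3] (1, 3, 12)
  [4] (5, 8, 3)
  [5] (5, 8, 3)
  [6] (5, 8, 3)
  [7] (5, 8, 3)
  [8] (1, 3, 12)

Grouping the 8 weights by Ā_17-representative: 2 linkage classes.

[[1, 4, 5, 6, 7], [2, 3, 8]]


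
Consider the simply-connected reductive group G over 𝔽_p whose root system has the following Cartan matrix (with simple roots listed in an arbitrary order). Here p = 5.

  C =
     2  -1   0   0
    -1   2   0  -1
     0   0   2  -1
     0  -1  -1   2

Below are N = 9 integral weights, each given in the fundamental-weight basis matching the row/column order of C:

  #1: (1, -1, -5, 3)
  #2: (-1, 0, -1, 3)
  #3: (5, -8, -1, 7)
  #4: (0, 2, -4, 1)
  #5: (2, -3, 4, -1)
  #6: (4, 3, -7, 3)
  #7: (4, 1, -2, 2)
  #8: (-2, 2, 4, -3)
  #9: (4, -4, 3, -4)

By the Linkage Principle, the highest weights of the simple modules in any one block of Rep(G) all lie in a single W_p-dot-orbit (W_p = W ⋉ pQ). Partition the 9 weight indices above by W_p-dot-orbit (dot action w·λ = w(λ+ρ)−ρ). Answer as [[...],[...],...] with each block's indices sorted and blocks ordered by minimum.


Type A_4, rank 4, |W|=120; reorder rows/cols to standard.

Each λ_j+ρ reduced to Ā_5; 4-tuples below use C's row order:

    1: (1, 0, 3, 0)
    2: (0, 1, 0, 4)
    3: (0, 2, 1, 1)
    4: (0, 2, 1, 1)
    5: (0, 0, 2, 2)
    6: (0, 2, 1, 1)
    7: (0, 0, 2, 2)
    8: (0, 0, 2, 2)
    9: (0, 2, 1, 1)

Grouping the 9 weights by Ā_5-representative: 4 linkage classes.

[[1], [2], [3, 4, 6, 9], [5, 7, 8]]


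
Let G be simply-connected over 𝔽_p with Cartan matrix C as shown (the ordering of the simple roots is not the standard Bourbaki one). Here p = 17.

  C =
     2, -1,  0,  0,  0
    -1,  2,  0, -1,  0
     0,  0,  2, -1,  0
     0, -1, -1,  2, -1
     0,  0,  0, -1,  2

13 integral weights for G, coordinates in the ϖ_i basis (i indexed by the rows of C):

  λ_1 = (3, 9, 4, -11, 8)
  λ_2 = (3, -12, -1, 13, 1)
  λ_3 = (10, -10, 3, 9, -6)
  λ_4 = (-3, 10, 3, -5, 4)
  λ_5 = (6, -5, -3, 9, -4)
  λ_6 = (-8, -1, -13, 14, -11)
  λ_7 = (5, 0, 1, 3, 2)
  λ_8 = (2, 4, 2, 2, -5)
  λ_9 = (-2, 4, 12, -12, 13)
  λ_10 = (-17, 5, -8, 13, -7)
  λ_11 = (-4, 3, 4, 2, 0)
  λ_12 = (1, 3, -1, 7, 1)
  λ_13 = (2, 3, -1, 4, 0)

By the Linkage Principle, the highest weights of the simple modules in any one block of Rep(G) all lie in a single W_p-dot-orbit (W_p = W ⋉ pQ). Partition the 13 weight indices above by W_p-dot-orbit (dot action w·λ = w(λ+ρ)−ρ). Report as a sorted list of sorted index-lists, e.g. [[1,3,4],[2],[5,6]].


C ↔ D_5 under row/col permutation; |W(D_5)| = 1920.

Folding the 13 weights λ_j+ρ into Ā_17 (reps in the given 5-coord order):

  λ_1+ρ ↦ (3, 1, 5, 3, 1)
  λ_2+ρ ↦ (5, 2, 0, 1, 2)
  λ_3+ρ ↦ (2, 1, 0, 4, 1)
  λ_4+ρ ↦ (2, 1, 0, 4, 1)
  λ_5+ρ ↦ (3, 3, 2, 1, 3)
  λ_6+ρ ↦ (7, 0, 2, 1, 4)
  λ_7+ρ ↦ (3, 3, 2, 1, 3)
  λ_8+ρ ↦ (3, 3, 2, 1, 3)
  λ_9+ρ ↦ (3, 3, 2, 1, 3)
  λ_10+ρ ↦ (3, 3, 2, 1, 3)
  λ_11+ρ ↦ (3, 1, 5, 3, 1)
  λ_12+ρ ↦ (5, 2, 0, 1, 2)
  λ_13+ρ ↦ (2, 1, 0, 4, 1)

5 distinct reps among the 13 weights ⇒ 5 W_17-linkage classes:

[[1, 11], [2, 12], [3, 4, 13], [5, 7, 8, 9, 10], [6]]


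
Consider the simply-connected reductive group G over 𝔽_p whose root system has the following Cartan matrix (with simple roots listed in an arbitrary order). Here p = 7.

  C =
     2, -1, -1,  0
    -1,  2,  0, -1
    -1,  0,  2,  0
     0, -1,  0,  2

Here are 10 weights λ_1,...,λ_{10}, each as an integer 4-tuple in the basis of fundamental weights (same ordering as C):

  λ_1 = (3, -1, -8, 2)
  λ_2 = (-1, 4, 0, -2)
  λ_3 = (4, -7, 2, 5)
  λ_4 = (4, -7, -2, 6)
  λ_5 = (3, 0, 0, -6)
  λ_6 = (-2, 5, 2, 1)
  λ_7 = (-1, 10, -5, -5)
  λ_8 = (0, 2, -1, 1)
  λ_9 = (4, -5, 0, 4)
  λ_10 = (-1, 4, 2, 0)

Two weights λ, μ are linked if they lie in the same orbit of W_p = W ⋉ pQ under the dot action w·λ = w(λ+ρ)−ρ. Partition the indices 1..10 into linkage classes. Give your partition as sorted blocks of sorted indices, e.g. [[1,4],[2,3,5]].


C ↔ A_4 under row/col permutation; |W(A_4)| = 120.

W_7-reps of the 10 weights in Ā_7 (same 4-coord order as C):

  1: (0, 3, 4, 0);  2: (0, 4, 1, 1);  3: (1, 4, 1, 1);  4: (1, 4, 1, 1);  5: (0, 4, 1, 1);  6: (0, 4, 1, 1);  7: (0, 3, 4, 0);  8: (1, 3, 0, 2);  9: (1, 4, 1, 1);  10: (0, 4, 1, 1)

Partition of {1..10} into 4 W_7-dot-orbits:

[[1, 7], [2, 5, 6, 10], [3, 4, 9], [8]]


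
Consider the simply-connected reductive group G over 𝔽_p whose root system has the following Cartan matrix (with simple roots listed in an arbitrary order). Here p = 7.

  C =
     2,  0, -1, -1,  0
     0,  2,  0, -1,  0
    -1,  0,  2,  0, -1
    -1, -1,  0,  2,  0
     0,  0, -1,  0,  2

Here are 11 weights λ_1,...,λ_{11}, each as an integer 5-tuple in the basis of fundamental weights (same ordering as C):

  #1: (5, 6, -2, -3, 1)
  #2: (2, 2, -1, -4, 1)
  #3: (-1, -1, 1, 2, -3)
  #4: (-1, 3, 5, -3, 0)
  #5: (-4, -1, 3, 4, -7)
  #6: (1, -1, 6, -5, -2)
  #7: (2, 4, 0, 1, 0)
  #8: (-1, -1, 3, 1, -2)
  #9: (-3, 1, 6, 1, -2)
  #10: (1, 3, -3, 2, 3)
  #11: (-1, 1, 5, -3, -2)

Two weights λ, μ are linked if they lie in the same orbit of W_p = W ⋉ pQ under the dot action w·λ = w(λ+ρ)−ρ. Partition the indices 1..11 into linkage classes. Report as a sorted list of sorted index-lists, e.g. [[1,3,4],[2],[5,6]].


Type A_5, rank 5, |W|=720; reorder rows/cols to standard.

Alcove-folded reps (p=7, 11 weights, presented ϖ-order):

  λ_1 → (0, 0, 3, 2, 1);  λ_2 → (0, 0, 0, 3, 2);  λ_3 → (0, 0, 0, 3, 2);  λ_4 → (2, 0, 3, 0, 1);  λ_5 → (2, 0, 3, 0, 1);  λ_6 → (0, 0, 3, 2, 1);  λ_7 → (0, 0, 3, 2, 1);  λ_8 → (0, 0, 3, 2, 1);  λ_9 → (2, 0, 3, 0, 1);  λ_10 → (0, 0, 0, 3, 2);  λ_11 → (2, 0, 3, 0, 1)

Grouping the 11 weights by Ā_7-representative: 3 linkage classes.

[[1, 6, 7, 8], [2, 3, 10], [4, 5, 9, 11]]


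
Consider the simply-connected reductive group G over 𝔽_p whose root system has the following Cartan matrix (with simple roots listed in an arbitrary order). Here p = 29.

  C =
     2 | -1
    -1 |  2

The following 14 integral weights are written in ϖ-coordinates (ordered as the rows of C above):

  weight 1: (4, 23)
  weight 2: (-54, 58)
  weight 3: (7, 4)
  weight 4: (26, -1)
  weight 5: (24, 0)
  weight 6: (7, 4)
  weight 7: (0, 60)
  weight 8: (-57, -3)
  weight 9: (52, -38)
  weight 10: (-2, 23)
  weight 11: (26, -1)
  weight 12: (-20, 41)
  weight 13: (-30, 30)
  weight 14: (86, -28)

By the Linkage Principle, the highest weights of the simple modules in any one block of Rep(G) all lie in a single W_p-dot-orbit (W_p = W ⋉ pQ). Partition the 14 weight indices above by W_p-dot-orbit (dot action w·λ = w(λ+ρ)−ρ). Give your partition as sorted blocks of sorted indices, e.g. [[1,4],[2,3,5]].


Root system A_2: the 2×2 matrix C matches after relabeling.

Alcove-folded reps (p=29, 14 weights, presented ϖ-order):

  1: (5, 24);  2: (1, 23);  3: (8, 5);  4: (27, 0);  5: (25, 1);  6: (8, 5);  7: (25, 1);  8: (27, 0);  9: (8, 5);  10: (1, 23);  11: (27, 0);  12: (6, 10);  13: (27, 0);  14: (27, 0)

6 distinct reps among the 14 weights ⇒ 6 W_29-linkage classes:

[[1], [2, 10], [3, 6, 9], [4, 8, 11, 13, 14], [5, 7], [12]]


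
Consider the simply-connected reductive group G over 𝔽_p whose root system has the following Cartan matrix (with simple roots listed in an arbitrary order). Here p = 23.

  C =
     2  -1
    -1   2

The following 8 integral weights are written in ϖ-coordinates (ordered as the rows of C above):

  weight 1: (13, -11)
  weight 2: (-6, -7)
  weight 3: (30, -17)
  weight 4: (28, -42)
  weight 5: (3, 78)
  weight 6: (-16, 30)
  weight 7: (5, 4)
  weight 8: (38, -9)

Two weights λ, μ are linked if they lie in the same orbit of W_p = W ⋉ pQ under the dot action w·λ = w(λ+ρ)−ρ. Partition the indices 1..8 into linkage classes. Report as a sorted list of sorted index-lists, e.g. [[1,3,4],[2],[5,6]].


Type A_2, rank 2, |W|=6; reorder rows/cols to standard.

W_23-reps of the 8 weights in Ā_23 (same 2-coord order as C):

  λ_1+ρ ↦ (4, 10) · λ_2+ρ ↦ (6, 5) · λ_3+ρ ↦ (7, 8) · λ_4+ρ ↦ (6, 5) · λ_5+ρ ↦ (4, 10) · λ_6+ρ ↦ (7, 8) · λ_7+ρ ↦ (6, 5) · λ_8+ρ ↦ (7, 8)

The 8 indices split into 3 linkage classes (same alcove rep ⇔ same W_23-dot-orbit):

[[1, 5], [2, 4, 7], [3, 6, 8]]


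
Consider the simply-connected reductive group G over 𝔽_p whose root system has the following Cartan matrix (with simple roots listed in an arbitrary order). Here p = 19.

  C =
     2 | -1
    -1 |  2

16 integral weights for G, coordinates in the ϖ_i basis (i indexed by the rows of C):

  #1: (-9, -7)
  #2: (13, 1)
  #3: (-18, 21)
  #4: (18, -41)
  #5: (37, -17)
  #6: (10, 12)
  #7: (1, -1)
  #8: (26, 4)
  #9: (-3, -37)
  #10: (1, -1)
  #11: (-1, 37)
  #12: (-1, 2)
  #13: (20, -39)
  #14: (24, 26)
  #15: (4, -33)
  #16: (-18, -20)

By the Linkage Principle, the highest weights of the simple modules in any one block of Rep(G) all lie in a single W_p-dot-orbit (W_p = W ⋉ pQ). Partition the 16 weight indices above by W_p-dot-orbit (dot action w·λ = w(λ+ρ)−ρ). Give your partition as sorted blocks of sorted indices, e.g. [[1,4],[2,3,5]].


Dynkin diagram of C (from the 2 off-diagonal −1 entries): A_2.

Folding the 16 weights λ_j+ρ into Ā_19 (reps in the given 2-coord order):

  λ_1 → (6, 8);  λ_2 → (14, 2);  λ_3 → (14, 2);  λ_4 → (2, 0);  λ_5 → (0, 3);  λ_6 → (6, 8);  λ_7 → (2, 0);  λ_8 → (6, 8);  λ_9 → (0, 17);  λ_10 → (2, 0);  λ_11 → (19, 0);  λ_12 → (0, 3);  λ_13 → (2, 0);  λ_14 → (6, 8);  λ_15 → (6, 8);  λ_16 → (2, 0)

Grouping the 16 weights by Ā_19-representative: 6 linkage classes.

[[1, 6, 8, 14, 15], [2, 3], [4, 7, 10, 13, 16], [5, 12], [9], [11]]


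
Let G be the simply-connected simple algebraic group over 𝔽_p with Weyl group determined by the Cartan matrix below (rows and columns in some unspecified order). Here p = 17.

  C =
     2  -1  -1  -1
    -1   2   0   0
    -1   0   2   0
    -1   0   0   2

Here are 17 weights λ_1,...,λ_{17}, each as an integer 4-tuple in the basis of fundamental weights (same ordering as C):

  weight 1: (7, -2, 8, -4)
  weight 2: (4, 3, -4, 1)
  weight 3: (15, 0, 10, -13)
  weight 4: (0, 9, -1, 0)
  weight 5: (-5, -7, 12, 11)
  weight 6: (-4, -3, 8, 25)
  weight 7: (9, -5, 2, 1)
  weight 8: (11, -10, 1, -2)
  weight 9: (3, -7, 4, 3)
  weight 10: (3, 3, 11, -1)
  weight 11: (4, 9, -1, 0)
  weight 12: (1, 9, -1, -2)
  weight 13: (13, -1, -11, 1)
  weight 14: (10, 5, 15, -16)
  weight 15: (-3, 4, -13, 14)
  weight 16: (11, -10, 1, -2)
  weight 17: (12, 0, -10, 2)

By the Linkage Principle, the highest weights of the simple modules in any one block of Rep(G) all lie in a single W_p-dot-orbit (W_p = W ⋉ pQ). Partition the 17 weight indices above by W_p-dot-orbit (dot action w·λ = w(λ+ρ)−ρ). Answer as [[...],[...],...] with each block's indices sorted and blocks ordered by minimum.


C ↔ D_4 under row/col permutation; |W(D_4)| = 192.

λ_j+ρ reflected into Ā_17 (⟨·,θ^∨⟩≤17); 4-tuples as given:

  λ_1 → (0, 1, 9, 3)
  λ_2 → (2, 4, 3, 2)
  λ_3 → (1, 10, 0, 1)
  λ_4 → (1, 10, 0, 1)
  λ_5 → (2, 4, 3, 2)
  λ_6 → (2, 4, 3, 2)
  λ_7 → (2, 4, 3, 2)
  λ_8 → (2, 9, 2, 1)
  λ_9 → (2, 4, 3, 2)
  λ_10 → (0, 1, 9, 3)
  λ_11 → (1, 10, 0, 1)
  λ_12 → (1, 10, 0, 1)
  λ_13 → (1, 0, 10, 2)
  λ_14 → (1, 10, 0, 1)
  λ_15 → (2, 9, 2, 1)
  λ_16 → (2, 9, 2, 1)
  λ_17 → (0, 1, 9, 3)

5 distinct reps among the 17 weights ⇒ 5 W_17-linkage classes:

[[1, 10, 17], [2, 5, 6, 7, 9], [3, 4, 11, 12, 14], [8, 15, 16], [13]]
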